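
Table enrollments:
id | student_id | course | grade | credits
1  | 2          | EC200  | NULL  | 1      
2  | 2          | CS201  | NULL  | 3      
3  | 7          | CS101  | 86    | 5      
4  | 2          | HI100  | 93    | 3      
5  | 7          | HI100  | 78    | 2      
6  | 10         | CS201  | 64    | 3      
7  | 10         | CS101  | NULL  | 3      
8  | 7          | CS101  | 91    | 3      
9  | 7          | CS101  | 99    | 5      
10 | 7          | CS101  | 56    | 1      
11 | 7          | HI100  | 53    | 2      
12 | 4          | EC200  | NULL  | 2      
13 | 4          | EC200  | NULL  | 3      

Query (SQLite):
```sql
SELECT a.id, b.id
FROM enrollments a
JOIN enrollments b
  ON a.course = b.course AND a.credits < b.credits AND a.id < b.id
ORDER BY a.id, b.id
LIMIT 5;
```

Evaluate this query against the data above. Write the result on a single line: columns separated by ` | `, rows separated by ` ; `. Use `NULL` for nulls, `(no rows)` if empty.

1 | 12 ; 1 | 13 ; 7 | 9 ; 8 | 9 ; 12 | 13

Pairs (a,b) with same course, a.credits < b.credits, a.id < b.id.
course groups: CS101:{3,7,8,9,10} CS201:{2,6} EC200:{1,12,13} HI100:{4,5,11}
Ordered by (a.id, b.id); first 5.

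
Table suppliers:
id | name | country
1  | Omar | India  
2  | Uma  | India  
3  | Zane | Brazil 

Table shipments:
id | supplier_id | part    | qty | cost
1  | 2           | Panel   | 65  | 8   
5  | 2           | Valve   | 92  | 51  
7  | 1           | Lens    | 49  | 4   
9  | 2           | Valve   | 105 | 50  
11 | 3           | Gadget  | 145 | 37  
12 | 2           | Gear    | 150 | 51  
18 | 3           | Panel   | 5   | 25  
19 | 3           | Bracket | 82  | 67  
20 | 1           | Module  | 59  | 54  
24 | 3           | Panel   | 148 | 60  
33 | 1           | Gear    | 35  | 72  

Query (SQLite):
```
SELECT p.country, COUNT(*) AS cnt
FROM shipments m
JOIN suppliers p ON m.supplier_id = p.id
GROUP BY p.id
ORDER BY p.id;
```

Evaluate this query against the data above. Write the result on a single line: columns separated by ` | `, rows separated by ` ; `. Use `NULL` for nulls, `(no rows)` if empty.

India | 3 ; India | 4 ; Brazil | 4

Join each shipments row to its suppliers via supplier_id.
Group joined rows by suppliers.id; compute COUNT(*) per group.
  1: ids {7, 20, 33} → COUNT(*)=3
  2: ids {1, 5, 9, 12} → COUNT(*)=4
  3: ids {11, 18, 19, 24} → COUNT(*)=4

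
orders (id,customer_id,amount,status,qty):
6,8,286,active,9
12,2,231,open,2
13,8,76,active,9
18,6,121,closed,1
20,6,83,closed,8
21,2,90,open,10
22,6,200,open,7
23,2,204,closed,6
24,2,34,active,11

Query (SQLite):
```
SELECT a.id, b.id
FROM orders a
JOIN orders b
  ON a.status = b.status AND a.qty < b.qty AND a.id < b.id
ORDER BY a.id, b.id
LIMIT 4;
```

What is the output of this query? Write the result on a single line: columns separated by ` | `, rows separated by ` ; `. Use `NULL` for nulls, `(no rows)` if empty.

6 | 24 ; 12 | 21 ; 12 | 22 ; 13 | 24

Pairs (a,b) with same status, a.qty < b.qty, a.id < b.id.
status groups: active:{6,13,24} closed:{18,20,23} open:{12,21,22}
Ordered by (a.id, b.id); first 4.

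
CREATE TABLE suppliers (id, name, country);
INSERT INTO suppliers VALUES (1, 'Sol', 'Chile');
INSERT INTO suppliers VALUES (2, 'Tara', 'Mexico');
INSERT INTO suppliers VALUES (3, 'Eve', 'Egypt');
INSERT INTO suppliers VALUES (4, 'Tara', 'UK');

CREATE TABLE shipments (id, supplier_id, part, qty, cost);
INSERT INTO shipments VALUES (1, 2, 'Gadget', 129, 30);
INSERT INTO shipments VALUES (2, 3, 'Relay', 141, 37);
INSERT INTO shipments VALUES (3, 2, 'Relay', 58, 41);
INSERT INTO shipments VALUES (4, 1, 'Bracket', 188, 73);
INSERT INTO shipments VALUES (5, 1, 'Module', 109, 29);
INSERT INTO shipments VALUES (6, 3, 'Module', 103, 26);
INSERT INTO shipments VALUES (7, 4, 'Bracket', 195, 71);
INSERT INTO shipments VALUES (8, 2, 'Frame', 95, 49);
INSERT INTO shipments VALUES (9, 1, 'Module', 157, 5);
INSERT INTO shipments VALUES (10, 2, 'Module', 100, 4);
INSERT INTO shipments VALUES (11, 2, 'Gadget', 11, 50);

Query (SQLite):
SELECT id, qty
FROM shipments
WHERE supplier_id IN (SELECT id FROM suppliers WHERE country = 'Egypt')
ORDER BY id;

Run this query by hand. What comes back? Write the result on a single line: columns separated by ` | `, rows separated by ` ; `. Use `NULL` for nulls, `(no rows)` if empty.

2 | 141 ; 6 | 103

Inner query: suppliers.id where country = 'Egypt'.
Outer: keep shipments rows whose supplier_id is in that set.
Inner query → {3}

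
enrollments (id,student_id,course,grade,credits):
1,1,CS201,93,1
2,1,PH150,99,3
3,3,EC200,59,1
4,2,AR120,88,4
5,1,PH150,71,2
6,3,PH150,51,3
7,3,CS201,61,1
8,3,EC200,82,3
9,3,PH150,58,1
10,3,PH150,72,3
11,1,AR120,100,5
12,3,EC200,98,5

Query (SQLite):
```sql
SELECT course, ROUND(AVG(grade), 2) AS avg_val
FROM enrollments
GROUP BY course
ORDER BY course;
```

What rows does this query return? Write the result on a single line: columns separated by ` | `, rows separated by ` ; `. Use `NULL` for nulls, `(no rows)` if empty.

Partition enrollments by course; compute ROUND(AVG(grade), 2) within each group.
  AR120: ids {4, 11} → ROUND(AVG(grade), 2)=94
  CS201: ids {1, 7} → ROUND(AVG(grade), 2)=77
  EC200: ids {3, 8, 12} → ROUND(AVG(grade), 2)=79.67
  PH150: ids {2, 5, 6, 9, 10} → ROUND(AVG(grade), 2)=70.2

AR120 | 94 ; CS201 | 77 ; EC200 | 79.67 ; PH150 | 70.2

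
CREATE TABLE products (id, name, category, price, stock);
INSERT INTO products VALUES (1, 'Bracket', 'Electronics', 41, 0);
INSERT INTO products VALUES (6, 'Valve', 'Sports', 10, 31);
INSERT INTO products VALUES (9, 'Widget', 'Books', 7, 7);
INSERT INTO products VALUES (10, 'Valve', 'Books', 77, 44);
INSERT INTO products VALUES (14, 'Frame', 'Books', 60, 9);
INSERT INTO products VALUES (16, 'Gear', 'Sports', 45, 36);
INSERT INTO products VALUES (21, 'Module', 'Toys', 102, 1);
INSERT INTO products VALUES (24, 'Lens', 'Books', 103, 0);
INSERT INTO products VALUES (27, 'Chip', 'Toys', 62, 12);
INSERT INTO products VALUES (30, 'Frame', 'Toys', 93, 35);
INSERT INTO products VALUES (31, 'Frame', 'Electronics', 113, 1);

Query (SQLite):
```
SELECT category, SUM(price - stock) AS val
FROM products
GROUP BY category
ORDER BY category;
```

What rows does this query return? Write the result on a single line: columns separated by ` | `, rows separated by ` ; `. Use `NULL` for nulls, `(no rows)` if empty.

For each row compute price - stock.
Group by category; take SUM of the expression per group.
  Books: ids {9, 10, 14, 24} → SUM(price - stock)=187
  Electronics: ids {1, 31} → SUM(price - stock)=153
  Sports: ids {6, 16} → SUM(price - stock)=-12
  Toys: ids {21, 27, 30} → SUM(price - stock)=209

Books | 187 ; Electronics | 153 ; Sports | -12 ; Toys | 209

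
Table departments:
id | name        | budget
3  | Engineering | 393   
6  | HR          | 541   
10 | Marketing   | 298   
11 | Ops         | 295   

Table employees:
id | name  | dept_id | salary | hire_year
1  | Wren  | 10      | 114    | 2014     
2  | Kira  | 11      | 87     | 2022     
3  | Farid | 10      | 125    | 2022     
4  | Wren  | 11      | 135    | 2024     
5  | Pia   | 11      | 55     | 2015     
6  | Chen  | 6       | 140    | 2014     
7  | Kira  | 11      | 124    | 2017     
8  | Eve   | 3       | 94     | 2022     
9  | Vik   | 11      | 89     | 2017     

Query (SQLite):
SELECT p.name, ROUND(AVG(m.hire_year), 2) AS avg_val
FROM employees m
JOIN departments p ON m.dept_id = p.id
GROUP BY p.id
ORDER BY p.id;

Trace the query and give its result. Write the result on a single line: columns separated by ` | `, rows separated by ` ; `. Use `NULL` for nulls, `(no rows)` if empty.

Join each employees row to its departments via dept_id.
Group joined rows by departments.id; compute ROUND(AVG(m.hire_year), 2) per group.
  3: ids {8} → ROUND(AVG(m.hire_year), 2)=2022
  6: ids {6} → ROUND(AVG(m.hire_year), 2)=2014
  10: ids {1, 3} → ROUND(AVG(m.hire_year), 2)=2018
  11: ids {2, 4, 5, 7, 9} → ROUND(AVG(m.hire_year), 2)=2019

Engineering | 2022 ; HR | 2014 ; Marketing | 2018 ; Ops | 2019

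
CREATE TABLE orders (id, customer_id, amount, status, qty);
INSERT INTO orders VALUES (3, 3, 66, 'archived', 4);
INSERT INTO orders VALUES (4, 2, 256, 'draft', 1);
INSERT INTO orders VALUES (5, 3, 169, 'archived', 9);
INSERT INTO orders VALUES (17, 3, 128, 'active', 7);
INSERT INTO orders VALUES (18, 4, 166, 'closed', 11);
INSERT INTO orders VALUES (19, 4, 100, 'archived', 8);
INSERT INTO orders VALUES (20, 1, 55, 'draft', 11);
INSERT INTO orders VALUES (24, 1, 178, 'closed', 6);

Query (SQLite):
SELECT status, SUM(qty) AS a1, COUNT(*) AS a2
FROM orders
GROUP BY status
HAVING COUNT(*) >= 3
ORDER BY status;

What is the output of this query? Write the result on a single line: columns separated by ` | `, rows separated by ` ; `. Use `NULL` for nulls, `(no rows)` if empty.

archived | 21 | 3

Group orders by status.
Per group compute: SUM(qty), COUNT(*).
HAVING: drop groups with fewer than 3 rows.
  active: ids {17} → SUM(qty)=7, COUNT(*)=1
  archived: ids {3, 5, 19} → SUM(qty)=21, COUNT(*)=3
  closed: ids {18, 24} → SUM(qty)=17, COUNT(*)=2
  draft: ids {4, 20} → SUM(qty)=12, COUNT(*)=2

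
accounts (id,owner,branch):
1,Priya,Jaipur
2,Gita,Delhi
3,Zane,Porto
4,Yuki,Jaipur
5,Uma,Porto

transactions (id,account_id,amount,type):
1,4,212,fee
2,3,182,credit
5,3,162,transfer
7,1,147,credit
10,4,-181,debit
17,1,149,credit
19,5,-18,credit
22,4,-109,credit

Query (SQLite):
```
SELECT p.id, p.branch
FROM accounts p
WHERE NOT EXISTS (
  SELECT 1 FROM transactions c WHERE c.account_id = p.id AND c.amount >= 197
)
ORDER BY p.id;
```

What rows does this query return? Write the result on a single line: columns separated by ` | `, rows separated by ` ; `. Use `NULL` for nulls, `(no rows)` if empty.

1 | Jaipur ; 2 | Delhi ; 3 | Porto ; 5 | Porto

For each accounts row, check whether any transactions with matching account_id has amount >= 197.
Keep rows where that is false.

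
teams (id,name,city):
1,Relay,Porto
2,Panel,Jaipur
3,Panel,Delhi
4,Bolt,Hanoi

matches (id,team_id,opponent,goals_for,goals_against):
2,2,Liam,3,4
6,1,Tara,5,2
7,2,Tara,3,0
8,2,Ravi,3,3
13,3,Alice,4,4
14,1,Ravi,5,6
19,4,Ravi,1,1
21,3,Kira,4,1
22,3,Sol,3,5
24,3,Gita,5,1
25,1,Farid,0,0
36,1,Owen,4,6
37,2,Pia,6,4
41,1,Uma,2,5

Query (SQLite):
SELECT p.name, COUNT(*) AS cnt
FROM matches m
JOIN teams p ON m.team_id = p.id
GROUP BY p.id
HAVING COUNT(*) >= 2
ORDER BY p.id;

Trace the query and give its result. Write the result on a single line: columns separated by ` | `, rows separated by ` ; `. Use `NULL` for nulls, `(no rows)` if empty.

Join each matches row to its teams via team_id.
Group joined rows by teams.id; compute COUNT(*) per group.
HAVING: keep groups with count ≥ 2.
  1: ids {6, 14, 25, 36, 41} → COUNT(*)=5
  2: ids {2, 7, 8, 37} → COUNT(*)=4
  3: ids {13, 21, 22, 24} → COUNT(*)=4
  4: ids {19} → COUNT(*)=1

Relay | 5 ; Panel | 4 ; Panel | 4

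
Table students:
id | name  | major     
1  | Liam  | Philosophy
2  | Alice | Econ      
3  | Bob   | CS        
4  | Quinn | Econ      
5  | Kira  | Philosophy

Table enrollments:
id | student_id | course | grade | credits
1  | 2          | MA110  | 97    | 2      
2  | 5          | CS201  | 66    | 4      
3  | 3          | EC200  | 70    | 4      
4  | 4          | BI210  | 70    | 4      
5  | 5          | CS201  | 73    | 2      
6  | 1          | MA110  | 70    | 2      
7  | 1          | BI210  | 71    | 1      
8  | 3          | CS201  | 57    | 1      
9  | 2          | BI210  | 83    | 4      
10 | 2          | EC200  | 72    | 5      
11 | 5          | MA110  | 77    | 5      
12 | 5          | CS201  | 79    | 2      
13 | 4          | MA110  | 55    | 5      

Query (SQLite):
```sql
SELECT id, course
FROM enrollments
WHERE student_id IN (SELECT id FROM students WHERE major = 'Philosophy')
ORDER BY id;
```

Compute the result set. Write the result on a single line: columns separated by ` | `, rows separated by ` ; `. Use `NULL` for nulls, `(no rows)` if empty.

2 | CS201 ; 5 | CS201 ; 6 | MA110 ; 7 | BI210 ; 11 | MA110 ; 12 | CS201

Inner query: students.id where major = 'Philosophy'.
Outer: keep enrollments rows whose student_id is in that set.
Inner query → {1, 5}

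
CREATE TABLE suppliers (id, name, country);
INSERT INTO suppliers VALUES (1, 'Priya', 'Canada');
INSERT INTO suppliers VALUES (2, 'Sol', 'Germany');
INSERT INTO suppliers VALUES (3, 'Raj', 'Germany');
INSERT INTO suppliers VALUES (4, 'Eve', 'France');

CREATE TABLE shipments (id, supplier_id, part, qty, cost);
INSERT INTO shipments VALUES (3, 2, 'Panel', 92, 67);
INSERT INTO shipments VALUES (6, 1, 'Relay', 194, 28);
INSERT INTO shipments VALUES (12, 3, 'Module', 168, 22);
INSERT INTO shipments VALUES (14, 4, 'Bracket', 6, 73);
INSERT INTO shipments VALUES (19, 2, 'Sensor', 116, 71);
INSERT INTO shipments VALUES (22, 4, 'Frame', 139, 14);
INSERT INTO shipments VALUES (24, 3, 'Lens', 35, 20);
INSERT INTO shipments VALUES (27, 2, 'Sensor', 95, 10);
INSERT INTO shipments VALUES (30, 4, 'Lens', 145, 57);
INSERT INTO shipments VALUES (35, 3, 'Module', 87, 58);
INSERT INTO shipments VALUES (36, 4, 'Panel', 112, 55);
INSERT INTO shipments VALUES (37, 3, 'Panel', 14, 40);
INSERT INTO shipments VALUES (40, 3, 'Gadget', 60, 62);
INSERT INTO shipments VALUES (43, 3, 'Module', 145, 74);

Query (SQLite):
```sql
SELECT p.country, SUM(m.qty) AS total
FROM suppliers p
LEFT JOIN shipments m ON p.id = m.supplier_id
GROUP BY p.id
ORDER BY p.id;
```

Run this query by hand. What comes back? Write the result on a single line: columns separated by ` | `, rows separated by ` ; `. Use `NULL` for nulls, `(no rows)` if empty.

Canada | 194 ; Germany | 303 ; Germany | 509 ; France | 402

LEFT JOIN keeps every suppliers row; unmatched ones get NULL for shipments columns.
Group by suppliers.id and compute SUM(m.qty). SUM over an all-NULL group is NULL.
  1: ids {6} → SUM(m.qty)=194
  2: ids {3, 19, 27} → SUM(m.qty)=303
  3: ids {12, 24, 35, 37, 40, 43} → SUM(m.qty)=509
  4: ids {14, 22, 30, 36} → SUM(m.qty)=402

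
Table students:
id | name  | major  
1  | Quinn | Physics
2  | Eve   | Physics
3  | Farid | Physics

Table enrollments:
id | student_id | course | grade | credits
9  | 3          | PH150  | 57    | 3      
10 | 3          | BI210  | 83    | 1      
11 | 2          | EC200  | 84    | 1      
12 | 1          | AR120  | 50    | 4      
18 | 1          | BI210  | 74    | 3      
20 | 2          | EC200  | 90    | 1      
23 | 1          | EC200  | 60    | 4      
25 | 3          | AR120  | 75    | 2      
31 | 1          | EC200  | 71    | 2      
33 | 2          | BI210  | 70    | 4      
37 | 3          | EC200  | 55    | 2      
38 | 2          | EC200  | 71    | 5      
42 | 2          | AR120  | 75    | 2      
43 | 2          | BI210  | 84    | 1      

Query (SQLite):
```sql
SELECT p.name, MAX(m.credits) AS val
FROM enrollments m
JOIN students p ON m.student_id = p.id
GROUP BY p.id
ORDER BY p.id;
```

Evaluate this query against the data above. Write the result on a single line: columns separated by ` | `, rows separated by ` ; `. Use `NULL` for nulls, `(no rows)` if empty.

Quinn | 4 ; Eve | 5 ; Farid | 3

Join each enrollments row to its students via student_id.
Group joined rows by students.id; compute MAX(m.credits) per group.
  1: ids {12, 18, 23, 31} → MAX(m.credits)=4
  2: ids {11, 20, 33, 38, 42, 43} → MAX(m.credits)=5
  3: ids {9, 10, 25, 37} → MAX(m.credits)=3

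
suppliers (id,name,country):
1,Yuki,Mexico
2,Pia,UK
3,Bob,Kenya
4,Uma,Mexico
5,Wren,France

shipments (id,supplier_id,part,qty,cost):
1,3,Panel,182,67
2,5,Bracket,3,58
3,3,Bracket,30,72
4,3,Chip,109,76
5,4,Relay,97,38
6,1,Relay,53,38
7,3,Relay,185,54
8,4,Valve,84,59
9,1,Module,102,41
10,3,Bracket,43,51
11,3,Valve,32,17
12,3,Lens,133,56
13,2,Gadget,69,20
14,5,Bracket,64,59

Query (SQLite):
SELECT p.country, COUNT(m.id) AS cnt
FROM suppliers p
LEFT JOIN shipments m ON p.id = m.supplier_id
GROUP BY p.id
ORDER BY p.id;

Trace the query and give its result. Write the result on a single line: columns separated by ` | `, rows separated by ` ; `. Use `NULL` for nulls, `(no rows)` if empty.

Mexico | 2 ; UK | 1 ; Kenya | 7 ; Mexico | 2 ; France | 2

LEFT JOIN keeps every suppliers row; unmatched ones get NULL for shipments columns.
Group by suppliers.id and compute COUNT(m.id). COUNT(col) of an all-NULL group is 0.
  1: ids {6, 9} → COUNT(m.id)=2
  2: ids {13} → COUNT(m.id)=1
  3: ids {1, 3, 4, 7, 10, 11, 12} → COUNT(m.id)=7
  4: ids {5, 8} → COUNT(m.id)=2
  5: ids {2, 14} → COUNT(m.id)=2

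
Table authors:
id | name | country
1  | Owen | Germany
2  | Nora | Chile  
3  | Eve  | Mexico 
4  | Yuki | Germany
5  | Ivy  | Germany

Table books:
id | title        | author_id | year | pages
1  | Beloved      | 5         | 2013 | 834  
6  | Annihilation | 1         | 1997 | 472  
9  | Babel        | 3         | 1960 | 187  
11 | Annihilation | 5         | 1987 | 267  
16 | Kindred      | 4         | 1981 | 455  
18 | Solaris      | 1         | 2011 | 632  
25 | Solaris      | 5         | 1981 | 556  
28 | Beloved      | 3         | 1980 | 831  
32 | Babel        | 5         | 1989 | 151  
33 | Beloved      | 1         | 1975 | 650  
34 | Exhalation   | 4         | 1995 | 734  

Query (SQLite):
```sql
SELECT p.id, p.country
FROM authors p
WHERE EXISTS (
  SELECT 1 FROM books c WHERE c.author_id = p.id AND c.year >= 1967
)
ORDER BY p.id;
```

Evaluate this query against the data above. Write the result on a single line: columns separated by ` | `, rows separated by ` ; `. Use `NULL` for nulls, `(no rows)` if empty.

For each authors row, check whether any books with matching author_id has year >= 1967.
Keep rows where that is true.

1 | Germany ; 3 | Mexico ; 4 | Germany ; 5 | Germany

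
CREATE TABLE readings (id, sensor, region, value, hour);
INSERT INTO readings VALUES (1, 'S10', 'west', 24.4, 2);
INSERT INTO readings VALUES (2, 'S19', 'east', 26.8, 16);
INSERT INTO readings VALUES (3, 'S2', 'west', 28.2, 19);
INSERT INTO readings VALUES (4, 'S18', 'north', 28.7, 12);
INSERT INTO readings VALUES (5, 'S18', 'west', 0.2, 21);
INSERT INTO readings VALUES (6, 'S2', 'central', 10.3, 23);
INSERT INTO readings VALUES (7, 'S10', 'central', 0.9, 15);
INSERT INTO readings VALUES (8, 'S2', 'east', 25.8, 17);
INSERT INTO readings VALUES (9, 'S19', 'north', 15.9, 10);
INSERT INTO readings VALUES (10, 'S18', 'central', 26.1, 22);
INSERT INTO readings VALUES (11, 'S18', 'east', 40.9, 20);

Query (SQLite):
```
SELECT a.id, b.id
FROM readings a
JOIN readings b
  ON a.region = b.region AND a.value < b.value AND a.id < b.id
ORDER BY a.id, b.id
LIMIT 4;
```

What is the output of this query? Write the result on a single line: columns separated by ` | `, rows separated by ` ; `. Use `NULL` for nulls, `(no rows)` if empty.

Pairs (a,b) with same region, a.value < b.value, a.id < b.id.
region groups: central:{6,7,10} east:{2,8,11} north:{4,9} west:{1,3,5}
Ordered by (a.id, b.id); first 4.

1 | 3 ; 2 | 11 ; 6 | 10 ; 7 | 10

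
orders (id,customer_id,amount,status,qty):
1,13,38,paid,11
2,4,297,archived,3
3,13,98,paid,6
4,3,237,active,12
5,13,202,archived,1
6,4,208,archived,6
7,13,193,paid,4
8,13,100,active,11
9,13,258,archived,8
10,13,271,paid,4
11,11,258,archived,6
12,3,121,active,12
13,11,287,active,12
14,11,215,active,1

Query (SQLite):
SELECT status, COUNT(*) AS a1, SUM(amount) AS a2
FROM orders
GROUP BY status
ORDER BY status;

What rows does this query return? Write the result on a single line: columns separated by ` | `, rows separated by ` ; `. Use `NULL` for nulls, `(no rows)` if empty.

active | 5 | 960 ; archived | 5 | 1223 ; paid | 4 | 600

Group orders by status.
Per group compute: COUNT(*), SUM(amount).
  active: ids {4, 8, 12, 13, 14} → COUNT(*)=5, SUM(amount)=960
  archived: ids {2, 5, 6, 9, 11} → COUNT(*)=5, SUM(amount)=1223
  paid: ids {1, 3, 7, 10} → COUNT(*)=4, SUM(amount)=600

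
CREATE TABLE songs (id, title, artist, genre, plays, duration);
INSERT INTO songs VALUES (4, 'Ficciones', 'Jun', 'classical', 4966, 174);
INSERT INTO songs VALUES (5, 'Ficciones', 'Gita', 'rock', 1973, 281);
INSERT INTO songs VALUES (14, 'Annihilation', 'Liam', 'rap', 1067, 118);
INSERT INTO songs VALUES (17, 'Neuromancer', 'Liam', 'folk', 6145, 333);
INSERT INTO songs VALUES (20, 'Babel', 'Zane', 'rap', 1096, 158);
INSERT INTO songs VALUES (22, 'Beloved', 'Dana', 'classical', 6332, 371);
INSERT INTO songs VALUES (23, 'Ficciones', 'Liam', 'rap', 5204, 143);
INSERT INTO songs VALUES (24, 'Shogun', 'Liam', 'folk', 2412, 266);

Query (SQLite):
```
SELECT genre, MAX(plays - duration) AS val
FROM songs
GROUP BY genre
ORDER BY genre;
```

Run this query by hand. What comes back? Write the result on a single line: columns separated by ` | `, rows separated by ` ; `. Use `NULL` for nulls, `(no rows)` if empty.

For each row compute plays - duration.
Group by genre; take MAX of the expression per group.
  classical: ids {4, 22} → MAX(plays - duration)=5961
  folk: ids {17, 24} → MAX(plays - duration)=5812
  rap: ids {14, 20, 23} → MAX(plays - duration)=5061
  rock: ids {5} → MAX(plays - duration)=1692

classical | 5961 ; folk | 5812 ; rap | 5061 ; rock | 1692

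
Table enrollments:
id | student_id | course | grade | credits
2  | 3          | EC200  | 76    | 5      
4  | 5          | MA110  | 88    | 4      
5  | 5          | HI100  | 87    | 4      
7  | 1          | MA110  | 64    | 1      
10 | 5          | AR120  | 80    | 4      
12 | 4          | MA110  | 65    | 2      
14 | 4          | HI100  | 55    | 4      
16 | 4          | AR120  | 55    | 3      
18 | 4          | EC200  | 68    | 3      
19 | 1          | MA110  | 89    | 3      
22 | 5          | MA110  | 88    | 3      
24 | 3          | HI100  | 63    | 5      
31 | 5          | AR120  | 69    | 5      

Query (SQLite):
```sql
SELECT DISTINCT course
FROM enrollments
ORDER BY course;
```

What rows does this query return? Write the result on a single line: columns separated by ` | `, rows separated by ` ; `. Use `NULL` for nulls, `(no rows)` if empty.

AR120 ; EC200 ; HI100 ; MA110

Collect distinct course values from enrollments.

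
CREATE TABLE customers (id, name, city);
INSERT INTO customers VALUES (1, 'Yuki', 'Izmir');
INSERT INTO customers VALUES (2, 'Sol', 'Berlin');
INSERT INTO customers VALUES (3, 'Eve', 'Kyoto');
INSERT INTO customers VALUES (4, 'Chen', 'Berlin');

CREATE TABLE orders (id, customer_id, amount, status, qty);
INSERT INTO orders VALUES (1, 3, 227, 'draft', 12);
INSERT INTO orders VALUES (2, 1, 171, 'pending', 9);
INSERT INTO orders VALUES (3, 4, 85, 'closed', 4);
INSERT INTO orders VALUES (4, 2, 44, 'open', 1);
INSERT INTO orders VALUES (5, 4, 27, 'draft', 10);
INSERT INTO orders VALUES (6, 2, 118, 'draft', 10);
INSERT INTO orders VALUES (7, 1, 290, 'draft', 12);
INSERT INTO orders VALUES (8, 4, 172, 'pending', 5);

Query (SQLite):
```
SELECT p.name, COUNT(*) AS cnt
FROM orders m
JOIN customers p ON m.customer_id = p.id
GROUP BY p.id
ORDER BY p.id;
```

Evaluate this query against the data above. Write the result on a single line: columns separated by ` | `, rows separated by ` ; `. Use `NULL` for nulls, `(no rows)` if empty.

Join each orders row to its customers via customer_id.
Group joined rows by customers.id; compute COUNT(*) per group.
  1: ids {2, 7} → COUNT(*)=2
  2: ids {4, 6} → COUNT(*)=2
  3: ids {1} → COUNT(*)=1
  4: ids {3, 5, 8} → COUNT(*)=3

Yuki | 2 ; Sol | 2 ; Eve | 1 ; Chen | 3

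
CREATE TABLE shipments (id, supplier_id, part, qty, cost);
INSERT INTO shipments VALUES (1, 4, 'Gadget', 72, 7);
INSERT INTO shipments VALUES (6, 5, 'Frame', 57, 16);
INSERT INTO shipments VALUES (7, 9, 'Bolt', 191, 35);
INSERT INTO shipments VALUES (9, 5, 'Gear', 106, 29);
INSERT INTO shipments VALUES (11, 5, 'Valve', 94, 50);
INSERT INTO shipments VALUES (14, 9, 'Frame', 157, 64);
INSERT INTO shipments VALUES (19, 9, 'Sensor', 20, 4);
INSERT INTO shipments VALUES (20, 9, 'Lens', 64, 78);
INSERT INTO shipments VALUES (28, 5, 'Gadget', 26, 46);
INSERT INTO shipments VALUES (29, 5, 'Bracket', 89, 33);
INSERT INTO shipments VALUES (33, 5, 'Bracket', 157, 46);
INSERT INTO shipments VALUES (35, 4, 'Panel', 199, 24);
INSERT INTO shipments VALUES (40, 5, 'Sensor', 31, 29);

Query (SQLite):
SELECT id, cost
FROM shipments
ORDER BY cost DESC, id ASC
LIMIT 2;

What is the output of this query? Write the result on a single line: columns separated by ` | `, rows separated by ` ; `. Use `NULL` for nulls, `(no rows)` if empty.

20 | 78 ; 14 | 64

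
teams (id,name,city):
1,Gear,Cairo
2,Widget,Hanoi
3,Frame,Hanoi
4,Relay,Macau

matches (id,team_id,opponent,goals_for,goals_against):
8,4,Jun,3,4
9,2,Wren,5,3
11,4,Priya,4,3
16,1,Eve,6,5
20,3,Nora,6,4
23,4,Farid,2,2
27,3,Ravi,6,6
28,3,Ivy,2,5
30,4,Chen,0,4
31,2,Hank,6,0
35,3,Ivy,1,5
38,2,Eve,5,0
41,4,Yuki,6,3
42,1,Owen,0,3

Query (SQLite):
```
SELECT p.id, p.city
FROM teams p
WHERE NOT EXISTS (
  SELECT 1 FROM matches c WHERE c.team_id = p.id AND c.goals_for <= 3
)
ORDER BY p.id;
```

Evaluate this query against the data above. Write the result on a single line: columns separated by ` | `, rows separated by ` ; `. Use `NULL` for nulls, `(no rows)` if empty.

2 | Hanoi

For each teams row, check whether any matches with matching team_id has goals_for <= 3.
Keep rows where that is false.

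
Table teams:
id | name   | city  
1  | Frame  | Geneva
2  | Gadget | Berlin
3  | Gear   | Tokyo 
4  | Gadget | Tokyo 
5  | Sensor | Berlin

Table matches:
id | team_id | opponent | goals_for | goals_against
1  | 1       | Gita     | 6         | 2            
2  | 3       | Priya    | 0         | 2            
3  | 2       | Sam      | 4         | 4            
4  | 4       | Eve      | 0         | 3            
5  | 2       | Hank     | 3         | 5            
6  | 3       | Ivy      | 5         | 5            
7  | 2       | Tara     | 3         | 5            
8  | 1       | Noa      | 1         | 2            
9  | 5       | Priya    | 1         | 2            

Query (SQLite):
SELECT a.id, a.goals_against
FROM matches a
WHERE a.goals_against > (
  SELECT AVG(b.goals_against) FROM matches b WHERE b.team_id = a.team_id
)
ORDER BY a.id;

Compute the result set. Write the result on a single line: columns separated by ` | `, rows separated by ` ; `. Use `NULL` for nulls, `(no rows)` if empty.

For each matches row a, compute AVG(goals_against) over rows sharing a.team_id.
Keep row a if a.goals_against > that per-group AVG.
  team_id=1: AVG(goals_against) = 2.0
  team_id=2: AVG(goals_against) = 4.666667
  team_id=3: AVG(goals_against) = 3.5
  team_id=4: AVG(goals_against) = 3.0
  team_id=5: AVG(goals_against) = 2.0

5 | 5 ; 6 | 5 ; 7 | 5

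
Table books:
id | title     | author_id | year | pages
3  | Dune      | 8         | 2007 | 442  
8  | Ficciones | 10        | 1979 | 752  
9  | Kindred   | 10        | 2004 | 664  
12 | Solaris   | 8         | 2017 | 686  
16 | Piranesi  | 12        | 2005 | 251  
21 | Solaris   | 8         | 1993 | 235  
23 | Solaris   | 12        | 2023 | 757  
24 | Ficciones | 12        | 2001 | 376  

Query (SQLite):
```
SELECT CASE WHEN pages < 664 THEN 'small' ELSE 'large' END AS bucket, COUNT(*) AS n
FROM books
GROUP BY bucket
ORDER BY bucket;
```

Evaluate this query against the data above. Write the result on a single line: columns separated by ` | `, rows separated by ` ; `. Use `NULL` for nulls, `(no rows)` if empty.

Bucket rows by pages < 664 → 'small' else 'large'; count each bucket.

large | 4 ; small | 4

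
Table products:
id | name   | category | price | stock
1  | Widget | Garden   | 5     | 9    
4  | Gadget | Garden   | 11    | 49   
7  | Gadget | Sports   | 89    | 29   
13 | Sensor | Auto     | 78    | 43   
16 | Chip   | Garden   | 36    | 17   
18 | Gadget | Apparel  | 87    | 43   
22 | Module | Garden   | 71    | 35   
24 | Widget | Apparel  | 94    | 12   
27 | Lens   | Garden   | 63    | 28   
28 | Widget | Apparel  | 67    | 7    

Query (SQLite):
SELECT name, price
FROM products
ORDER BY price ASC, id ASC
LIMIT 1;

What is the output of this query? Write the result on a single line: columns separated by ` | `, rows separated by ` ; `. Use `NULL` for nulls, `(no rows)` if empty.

Sort by price asc, tiebreak id asc: (5, id=1), (11, id=4), (36, id=16), (63, id=27) …. Take first 1.

Widget | 5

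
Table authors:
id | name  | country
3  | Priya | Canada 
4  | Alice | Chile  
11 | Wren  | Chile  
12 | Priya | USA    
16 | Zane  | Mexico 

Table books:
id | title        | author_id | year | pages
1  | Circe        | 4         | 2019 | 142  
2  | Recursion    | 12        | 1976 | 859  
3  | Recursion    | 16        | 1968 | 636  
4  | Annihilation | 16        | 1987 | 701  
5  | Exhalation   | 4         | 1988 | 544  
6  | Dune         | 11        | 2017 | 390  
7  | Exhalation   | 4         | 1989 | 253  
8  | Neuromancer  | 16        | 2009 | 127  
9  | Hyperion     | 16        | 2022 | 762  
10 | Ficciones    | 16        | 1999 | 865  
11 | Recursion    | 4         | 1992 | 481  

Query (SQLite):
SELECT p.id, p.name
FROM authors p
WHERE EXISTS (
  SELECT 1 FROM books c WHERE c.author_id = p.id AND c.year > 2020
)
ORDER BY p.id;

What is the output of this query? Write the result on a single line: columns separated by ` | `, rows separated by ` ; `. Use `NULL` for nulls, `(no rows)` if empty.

For each authors row, check whether any books with matching author_id has year > 2020.
Keep rows where that is true.

16 | Zane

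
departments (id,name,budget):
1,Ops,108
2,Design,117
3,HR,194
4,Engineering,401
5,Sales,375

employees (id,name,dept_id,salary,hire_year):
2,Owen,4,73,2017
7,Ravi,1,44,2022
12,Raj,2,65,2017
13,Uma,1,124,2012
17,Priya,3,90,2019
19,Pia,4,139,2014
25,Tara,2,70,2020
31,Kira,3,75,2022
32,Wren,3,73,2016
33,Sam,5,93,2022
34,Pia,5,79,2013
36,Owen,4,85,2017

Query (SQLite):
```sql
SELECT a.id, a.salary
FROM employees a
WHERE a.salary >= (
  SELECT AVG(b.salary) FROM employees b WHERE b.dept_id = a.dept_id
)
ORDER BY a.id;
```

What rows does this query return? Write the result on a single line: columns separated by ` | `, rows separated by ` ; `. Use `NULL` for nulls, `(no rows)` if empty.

For each employees row a, compute AVG(salary) over rows sharing a.dept_id.
Keep row a if a.salary >= that per-group AVG.
  dept_id=1: AVG(salary) = 84.0
  dept_id=2: AVG(salary) = 67.5
  dept_id=3: AVG(salary) = 79.333333
  dept_id=4: AVG(salary) = 99.0
  dept_id=5: AVG(salary) = 86.0

13 | 124 ; 17 | 90 ; 19 | 139 ; 25 | 70 ; 33 | 93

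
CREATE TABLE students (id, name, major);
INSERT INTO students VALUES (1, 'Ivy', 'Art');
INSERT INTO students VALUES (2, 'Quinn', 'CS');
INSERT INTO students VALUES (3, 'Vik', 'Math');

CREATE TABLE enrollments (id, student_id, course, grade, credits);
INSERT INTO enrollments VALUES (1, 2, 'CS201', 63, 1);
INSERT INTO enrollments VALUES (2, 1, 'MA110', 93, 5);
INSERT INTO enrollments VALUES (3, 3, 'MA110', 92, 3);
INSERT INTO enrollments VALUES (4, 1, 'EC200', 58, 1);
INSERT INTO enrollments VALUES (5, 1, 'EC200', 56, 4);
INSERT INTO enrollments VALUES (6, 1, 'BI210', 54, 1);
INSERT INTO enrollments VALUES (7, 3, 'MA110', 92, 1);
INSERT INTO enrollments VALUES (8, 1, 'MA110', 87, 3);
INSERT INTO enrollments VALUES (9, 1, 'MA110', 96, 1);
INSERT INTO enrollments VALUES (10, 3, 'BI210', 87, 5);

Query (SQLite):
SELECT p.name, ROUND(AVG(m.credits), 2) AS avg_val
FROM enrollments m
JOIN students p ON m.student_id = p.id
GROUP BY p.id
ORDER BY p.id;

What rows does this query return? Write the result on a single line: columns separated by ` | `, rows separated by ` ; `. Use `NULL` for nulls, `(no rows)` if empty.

Ivy | 2.5 ; Quinn | 1 ; Vik | 3

Join each enrollments row to its students via student_id.
Group joined rows by students.id; compute ROUND(AVG(m.credits), 2) per group.
  1: ids {2, 4, 5, 6, 8, 9} → ROUND(AVG(m.credits), 2)=2.5
  2: ids {1} → ROUND(AVG(m.credits), 2)=1
  3: ids {3, 7, 10} → ROUND(AVG(m.credits), 2)=3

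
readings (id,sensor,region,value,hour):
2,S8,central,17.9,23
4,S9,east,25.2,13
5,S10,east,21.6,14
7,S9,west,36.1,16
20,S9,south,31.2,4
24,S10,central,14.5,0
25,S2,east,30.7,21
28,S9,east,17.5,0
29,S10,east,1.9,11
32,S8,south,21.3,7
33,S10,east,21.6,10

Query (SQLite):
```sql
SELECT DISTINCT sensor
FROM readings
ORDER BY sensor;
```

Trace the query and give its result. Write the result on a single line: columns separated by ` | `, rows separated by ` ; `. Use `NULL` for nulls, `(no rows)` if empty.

S10 ; S2 ; S8 ; S9

Collect distinct sensor values from readings.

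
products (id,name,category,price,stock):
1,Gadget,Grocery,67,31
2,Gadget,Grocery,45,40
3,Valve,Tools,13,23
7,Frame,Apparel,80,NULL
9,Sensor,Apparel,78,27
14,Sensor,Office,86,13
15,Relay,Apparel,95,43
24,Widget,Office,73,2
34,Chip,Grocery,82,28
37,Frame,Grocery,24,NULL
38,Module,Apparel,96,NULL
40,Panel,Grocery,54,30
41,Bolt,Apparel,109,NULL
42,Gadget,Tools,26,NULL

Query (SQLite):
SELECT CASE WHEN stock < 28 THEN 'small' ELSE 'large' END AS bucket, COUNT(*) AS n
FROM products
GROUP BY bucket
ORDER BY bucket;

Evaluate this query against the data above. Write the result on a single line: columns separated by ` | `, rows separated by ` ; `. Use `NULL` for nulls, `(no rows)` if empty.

Bucket rows by stock < 28 → 'small' else 'large'; count each bucket.
NULL < 28 is unknown, so NULL stock falls into ELSE → 'large'.

large | 10 ; small | 4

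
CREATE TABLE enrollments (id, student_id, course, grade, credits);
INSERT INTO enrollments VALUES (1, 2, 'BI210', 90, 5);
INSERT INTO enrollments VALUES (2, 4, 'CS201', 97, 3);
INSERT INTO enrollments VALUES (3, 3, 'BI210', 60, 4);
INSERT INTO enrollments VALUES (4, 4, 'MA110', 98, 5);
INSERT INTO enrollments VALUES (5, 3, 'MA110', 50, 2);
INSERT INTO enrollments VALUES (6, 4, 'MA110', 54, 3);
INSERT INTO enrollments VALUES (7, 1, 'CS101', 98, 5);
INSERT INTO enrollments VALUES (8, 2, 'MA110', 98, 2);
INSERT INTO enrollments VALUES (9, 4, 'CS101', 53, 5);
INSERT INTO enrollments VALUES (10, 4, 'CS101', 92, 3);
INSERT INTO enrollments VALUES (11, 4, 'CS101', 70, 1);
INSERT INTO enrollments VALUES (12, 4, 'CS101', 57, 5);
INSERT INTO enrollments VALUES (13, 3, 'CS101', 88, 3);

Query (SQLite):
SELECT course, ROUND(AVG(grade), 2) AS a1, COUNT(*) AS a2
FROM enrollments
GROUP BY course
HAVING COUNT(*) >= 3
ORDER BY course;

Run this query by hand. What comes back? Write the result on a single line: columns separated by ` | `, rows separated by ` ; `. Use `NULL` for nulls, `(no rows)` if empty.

CS101 | 76.33 | 6 ; MA110 | 75 | 4

Group enrollments by course.
Per group compute: ROUND(AVG(grade), 2), COUNT(*).
HAVING: drop groups with fewer than 3 rows.
  BI210: ids {1, 3} → ROUND(AVG(grade), 2)=75, COUNT(*)=2
  CS101: ids {7, 9, 10, 11, 12, 13} → ROUND(AVG(grade), 2)=76.33, COUNT(*)=6
  CS201: ids {2} → ROUND(AVG(grade), 2)=97, COUNT(*)=1
  MA110: ids {4, 5, 6, 8} → ROUND(AVG(grade), 2)=75, COUNT(*)=4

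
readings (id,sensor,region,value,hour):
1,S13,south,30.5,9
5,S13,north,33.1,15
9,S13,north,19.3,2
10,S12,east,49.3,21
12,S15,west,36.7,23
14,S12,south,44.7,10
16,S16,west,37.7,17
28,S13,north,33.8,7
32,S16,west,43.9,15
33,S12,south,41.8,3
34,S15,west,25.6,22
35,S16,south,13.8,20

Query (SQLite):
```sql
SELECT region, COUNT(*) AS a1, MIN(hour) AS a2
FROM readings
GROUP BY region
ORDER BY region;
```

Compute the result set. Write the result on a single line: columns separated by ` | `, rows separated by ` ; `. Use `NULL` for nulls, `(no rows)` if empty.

east | 1 | 21 ; north | 3 | 2 ; south | 4 | 3 ; west | 4 | 15

Group readings by region.
Per group compute: COUNT(*), MIN(hour).
  east: ids {10} → COUNT(*)=1, MIN(hour)=21
  north: ids {5, 9, 28} → COUNT(*)=3, MIN(hour)=2
  south: ids {1, 14, 33, 35} → COUNT(*)=4, MIN(hour)=3
  west: ids {12, 16, 32, 34} → COUNT(*)=4, MIN(hour)=15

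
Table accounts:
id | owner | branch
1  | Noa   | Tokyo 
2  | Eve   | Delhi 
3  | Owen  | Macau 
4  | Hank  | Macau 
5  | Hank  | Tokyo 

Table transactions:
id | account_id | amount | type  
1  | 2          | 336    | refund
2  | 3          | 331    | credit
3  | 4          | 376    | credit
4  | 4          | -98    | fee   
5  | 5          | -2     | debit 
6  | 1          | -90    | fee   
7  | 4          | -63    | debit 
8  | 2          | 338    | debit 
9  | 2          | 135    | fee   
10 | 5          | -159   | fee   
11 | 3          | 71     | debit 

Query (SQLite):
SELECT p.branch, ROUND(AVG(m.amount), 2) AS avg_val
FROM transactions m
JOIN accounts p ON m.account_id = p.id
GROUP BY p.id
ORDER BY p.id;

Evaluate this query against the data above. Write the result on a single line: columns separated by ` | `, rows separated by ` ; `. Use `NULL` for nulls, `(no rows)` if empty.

Join each transactions row to its accounts via account_id.
Group joined rows by accounts.id; compute ROUND(AVG(m.amount), 2) per group.
  1: ids {6} → ROUND(AVG(m.amount), 2)=-90
  2: ids {1, 8, 9} → ROUND(AVG(m.amount), 2)=269.67
  3: ids {2, 11} → ROUND(AVG(m.amount), 2)=201
  4: ids {3, 4, 7} → ROUND(AVG(m.amount), 2)=71.67
  5: ids {5, 10} → ROUND(AVG(m.amount), 2)=-80.5

Tokyo | -90 ; Delhi | 269.67 ; Macau | 201 ; Macau | 71.67 ; Tokyo | -80.5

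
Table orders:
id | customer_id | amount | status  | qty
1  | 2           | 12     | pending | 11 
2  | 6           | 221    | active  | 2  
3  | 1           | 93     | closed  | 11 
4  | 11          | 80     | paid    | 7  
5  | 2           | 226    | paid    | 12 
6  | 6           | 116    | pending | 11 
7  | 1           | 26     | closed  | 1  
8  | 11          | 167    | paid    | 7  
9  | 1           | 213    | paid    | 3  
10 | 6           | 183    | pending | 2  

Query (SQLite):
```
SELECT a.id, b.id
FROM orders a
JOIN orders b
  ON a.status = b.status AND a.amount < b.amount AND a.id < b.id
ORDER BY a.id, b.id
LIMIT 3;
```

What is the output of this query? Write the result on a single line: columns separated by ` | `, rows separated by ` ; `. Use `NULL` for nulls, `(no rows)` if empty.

1 | 6 ; 1 | 10 ; 4 | 5

Pairs (a,b) with same status, a.amount < b.amount, a.id < b.id.
status groups: active:{2} closed:{3,7} paid:{4,5,8,9} pending:{1,6,10}
Ordered by (a.id, b.id); first 3.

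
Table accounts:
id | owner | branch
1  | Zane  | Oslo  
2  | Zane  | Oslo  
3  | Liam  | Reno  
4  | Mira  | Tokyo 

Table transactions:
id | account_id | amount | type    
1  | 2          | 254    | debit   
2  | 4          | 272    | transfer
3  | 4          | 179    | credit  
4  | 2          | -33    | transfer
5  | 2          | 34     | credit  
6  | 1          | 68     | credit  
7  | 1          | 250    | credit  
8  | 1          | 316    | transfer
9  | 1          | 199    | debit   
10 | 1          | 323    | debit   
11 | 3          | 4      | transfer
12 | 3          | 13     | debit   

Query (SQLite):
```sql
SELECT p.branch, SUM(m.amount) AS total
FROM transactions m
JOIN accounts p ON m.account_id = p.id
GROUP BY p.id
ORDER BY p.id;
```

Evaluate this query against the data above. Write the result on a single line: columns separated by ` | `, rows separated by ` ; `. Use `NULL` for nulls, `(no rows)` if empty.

Join each transactions row to its accounts via account_id.
Group joined rows by accounts.id; compute SUM(m.amount) per group.
  1: ids {6, 7, 8, 9, 10} → SUM(m.amount)=1156
  2: ids {1, 4, 5} → SUM(m.amount)=255
  3: ids {11, 12} → SUM(m.amount)=17
  4: ids {2, 3} → SUM(m.amount)=451

Oslo | 1156 ; Oslo | 255 ; Reno | 17 ; Tokyo | 451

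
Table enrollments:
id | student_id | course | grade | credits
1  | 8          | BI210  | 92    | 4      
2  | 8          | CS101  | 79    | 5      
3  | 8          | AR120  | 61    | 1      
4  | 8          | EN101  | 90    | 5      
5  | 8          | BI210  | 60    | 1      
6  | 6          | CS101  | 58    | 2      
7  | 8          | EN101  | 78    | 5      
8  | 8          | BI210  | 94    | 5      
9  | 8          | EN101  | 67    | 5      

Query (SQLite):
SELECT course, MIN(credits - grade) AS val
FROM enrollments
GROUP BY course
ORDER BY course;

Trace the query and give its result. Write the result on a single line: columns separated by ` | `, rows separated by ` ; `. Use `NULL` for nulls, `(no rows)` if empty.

AR120 | -60 ; BI210 | -89 ; CS101 | -74 ; EN101 | -85

For each row compute credits - grade.
Group by course; take MIN of the expression per group.
  AR120: ids {3} → MIN(credits - grade)=-60
  BI210: ids {1, 5, 8} → MIN(credits - grade)=-89
  CS101: ids {2, 6} → MIN(credits - grade)=-74
  EN101: ids {4, 7, 9} → MIN(credits - grade)=-85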